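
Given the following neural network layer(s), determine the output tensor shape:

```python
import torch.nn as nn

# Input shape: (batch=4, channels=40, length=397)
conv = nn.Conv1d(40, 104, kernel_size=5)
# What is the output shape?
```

Input: (4, 40, 397) -> Output: (4, 104, 393)

Answer: (4, 104, 393)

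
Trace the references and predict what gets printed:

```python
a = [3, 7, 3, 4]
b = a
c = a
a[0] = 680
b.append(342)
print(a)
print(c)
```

Key concept: multiple aliases.
Step by step:
`a = [3, 7, 3, 4]` → a = [3, 7, 3, 4]
`b = a` → b = [3, 7, 3, 4] (same object as a)
`c = a` → c = [3, 7, 3, 4] (same object as a, b)
`a[0] = 680` → a = [680, 7, 3, 4] (same object as b, c); b = [680, 7, 3, 4] (same object as a, c); c = [680, 7, 3, 4] (same object as a, b)
`b.append(342)` → a = [680, 7, 3, 4, 342] (same object as b, c); b = [680, 7, 3, 4, 342] (same object as a, c); c = [680, 7, 3, 4, 342] (same object as a, b)
`print(a)` → prints [680, 7, 3, 4, 342]
`print(c)` → prints [680, 7, 3, 4, 342]

Answer:
[680, 7, 3, 4, 342]
[680, 7, 3, 4, 342]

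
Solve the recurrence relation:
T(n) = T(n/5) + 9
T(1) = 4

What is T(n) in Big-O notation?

Each step divides n by 5 and adds 9. After log_5(n) steps we reach T(1)=4. So T(n) = 9·log_5(n) + 4 = O(log n).

Answer: O(log n)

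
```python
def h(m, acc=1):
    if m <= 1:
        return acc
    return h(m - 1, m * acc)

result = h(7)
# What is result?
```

Accumulator trace (n, acc): (7, 1) -> (6, 7) -> (5, 42) -> (4, 210) -> (3, 840) -> (2, 2520) -> (1, 5040) -> return 5040

Answer: 5040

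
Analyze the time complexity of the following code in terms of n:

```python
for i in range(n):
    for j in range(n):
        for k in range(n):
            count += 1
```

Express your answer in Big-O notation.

This is Triple nested loop. Time complexity: O(n³).

Answer: O(n³)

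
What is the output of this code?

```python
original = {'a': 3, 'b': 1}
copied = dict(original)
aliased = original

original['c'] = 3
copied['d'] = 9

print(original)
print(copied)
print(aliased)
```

Key concept: dict() creates copy, assignment creates alias.
Step by step:
`original = {'a': 3, 'b': 1}` → original = {'a': 3, 'b': 1}
`copied = dict(original)` → copied = {'a': 3, 'b': 1}
`aliased = original` → aliased = {'a': 3, 'b': 1} (same object as original)
`original['c'] = 3` → original = {'a': 3, 'b': 1, 'c': 3} (same object as aliased); aliased = {'a': 3, 'b': 1, 'c': 3} (same object as original)
`copied['d'] = 9` → copied = {'a': 3, 'b': 1, 'd': 9}
`print(original)` → prints {'a': 3, 'b': 1, 'c': 3}
`print(copied)` → prints {'a': 3, 'b': 1, 'd': 9}
`print(aliased)` → prints {'a': 3, 'b': 1, 'c': 3}

Answer:
{'a': 3, 'b': 1, 'c': 3}
{'a': 3, 'b': 1, 'd': 9}
{'a': 3, 'b': 1, 'c': 3}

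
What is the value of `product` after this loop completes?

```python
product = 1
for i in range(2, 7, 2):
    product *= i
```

Product of even numbers 2 to 6
`product` takes the values: 1 → 2 → 8 → 48

Answer: 48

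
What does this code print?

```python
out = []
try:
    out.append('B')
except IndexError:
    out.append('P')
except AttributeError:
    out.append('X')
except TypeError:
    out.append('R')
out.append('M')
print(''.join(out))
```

Execution trace: 'B' (try body, no exception) → 'M' (after the try/except). Output: BM

Answer: BM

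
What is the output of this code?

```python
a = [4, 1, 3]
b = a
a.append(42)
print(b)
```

Key concept: basic list aliasing.
Step by step:
`a = [4, 1, 3]` → a = [4, 1, 3]
`b = a` → b = [4, 1, 3] (same object as a)
`a.append(42)` → a = [4, 1, 3, 42] (same object as b); b = [4, 1, 3, 42] (same object as a)
`print(b)` → prints [4, 1, 3, 42]

Answer: [4, 1, 3, 42]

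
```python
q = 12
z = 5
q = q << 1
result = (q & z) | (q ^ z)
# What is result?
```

Trace:
`q = 12` → q = 12
`z = 5` → z = 5
`q = q << 1` → q = 24
`result = (q & z) | (q ^ z)` → result = 29
So result = 29

Answer: 29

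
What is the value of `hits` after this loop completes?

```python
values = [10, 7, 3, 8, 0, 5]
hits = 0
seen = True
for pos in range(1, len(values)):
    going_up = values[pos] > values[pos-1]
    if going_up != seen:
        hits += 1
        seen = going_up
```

Count direction changes in [10, 7, 3, 8, 0, 5]
`hits` takes the values: 0 → 1 → 2 → 3 → 4

Answer: 4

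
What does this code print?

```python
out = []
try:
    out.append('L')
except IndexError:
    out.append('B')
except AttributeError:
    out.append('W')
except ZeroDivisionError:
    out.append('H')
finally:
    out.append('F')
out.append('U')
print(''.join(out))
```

Execution trace: 'L' (try body, no exception) → 'F' (finally) → 'U' (after the try/except). Output: LFU

Answer: LFU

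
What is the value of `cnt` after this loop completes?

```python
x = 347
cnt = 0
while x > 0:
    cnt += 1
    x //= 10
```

Count digits by repeated division by 10
`cnt` takes the values: 0 → 1 → 2 → 3

Answer: 3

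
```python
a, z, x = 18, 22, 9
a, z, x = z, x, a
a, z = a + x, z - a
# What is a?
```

Trace:
`a, z, x = 18, 22, 9` → a = 18; z = 22; x = 9
`a, z, x = z, x, a` → a = 22; z = 9; x = 18
`a, z = a + x, z - a` → a = 40; z = -13
So a = 40

Answer: 40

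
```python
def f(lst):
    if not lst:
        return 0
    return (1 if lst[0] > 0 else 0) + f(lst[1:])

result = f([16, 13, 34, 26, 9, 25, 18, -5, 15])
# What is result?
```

Count of positive elements in [16, 13, 34, 26, 9, 25, 18, -5, 15] = 8

Answer: 8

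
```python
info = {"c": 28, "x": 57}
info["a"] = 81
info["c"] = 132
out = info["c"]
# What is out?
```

Trace:
`info = {"c": 28, "x": 57}` → info = {'c': 28, 'x': 57}
`info["a"] = 81` → info = {'c': 28, 'x': 57, 'a': 81}
`info["c"] = 132` → info = {'c': 132, 'x': 57, 'a': 81}
`out = info["c"]` → out = 132
So out = 132

Answer: 132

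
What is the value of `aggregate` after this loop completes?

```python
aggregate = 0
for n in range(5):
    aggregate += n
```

Sum of 0 to 4 = 10
`aggregate` takes the values: 0 → 1 → 3 → 6 → 10

Answer: 10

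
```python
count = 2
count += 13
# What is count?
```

Trace:
`count = 2` → count = 2
`count += 13` → count = 15
So count = 15

Answer: 15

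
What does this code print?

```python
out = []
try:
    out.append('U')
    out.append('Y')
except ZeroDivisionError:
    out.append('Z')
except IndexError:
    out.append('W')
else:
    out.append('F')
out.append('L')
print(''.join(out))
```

Execution trace: 'U' (try body) → 'Y' (try body, no exception) → 'F' (else) → 'L' (after the try/except). Output: UYFL

Answer: UYFL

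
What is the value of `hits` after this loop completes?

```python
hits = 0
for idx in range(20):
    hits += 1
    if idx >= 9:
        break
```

Loop breaks when idx reaches 9, hits is 10
`hits` takes the values: 0 → 1 → 2 → 3 → 4 → 5 → 6 → 7 → 8 → 9 → 10

Answer: 10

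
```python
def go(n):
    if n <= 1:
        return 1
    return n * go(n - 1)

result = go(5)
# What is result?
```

go(5) = 5 * 4 * 3 * 2 * 1 = 120

Answer: 120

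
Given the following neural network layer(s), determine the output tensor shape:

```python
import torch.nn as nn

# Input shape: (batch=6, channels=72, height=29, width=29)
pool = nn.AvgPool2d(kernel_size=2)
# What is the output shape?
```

Input: (6, 72, 29, 29) -> Output: (6, 72, 14, 14)

Answer: (6, 72, 14, 14)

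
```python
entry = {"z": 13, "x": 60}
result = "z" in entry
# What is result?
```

Trace:
`entry = {"z": 13, "x": 60}` → entry = {'z': 13, 'x': 60}
`result = "z" in entry` → result = True
So result = True

Answer: True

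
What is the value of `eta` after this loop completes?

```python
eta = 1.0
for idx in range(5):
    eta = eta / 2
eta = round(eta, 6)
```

Halving LR 5 times: 1 / 2^5
`eta` takes the values: 1.0 → 0.5 → 0.25 → 0.125 → 0.0625 → 0.03125

Answer: 0.03125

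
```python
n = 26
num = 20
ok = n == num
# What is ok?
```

Trace:
`n = 26` → n = 26
`num = 20` → num = 20
`ok = n == num` → ok = False
So ok = False

Answer: False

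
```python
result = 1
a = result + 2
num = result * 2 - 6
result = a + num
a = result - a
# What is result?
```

Trace:
`result = 1` → result = 1
`a = result + 2` → a = 3
`num = result * 2 - 6` → num = -4
`result = a + num` → result = -1
`a = result - a` → a = -4
So result = -1

Answer: -1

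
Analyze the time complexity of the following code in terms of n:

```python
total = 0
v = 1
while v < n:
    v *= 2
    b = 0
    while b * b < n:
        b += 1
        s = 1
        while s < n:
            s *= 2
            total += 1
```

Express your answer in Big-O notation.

Each loop level contributes: log n × √n × log n. Multiplying the contributions gives O(√n log² n).

Answer: O(√n log² n)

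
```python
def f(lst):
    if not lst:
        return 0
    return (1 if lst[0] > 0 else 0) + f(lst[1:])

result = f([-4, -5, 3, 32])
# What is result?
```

Count of positive elements in [-4, -5, 3, 32] = 2

Answer: 2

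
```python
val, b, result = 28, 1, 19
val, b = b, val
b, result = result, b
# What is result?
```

Trace:
`val, b, result = 28, 1, 19` → val = 28; b = 1; result = 19
`val, b = b, val` → val = 1; b = 28
`b, result = result, b` → b = 19; result = 28
So result = 28

Answer: 28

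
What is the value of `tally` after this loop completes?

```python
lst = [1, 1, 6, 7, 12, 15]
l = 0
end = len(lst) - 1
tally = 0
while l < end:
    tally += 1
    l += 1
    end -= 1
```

Iterations until pointers meet (list length 6)
`tally` takes the values: 0 → 1 → 2 → 3

Answer: 3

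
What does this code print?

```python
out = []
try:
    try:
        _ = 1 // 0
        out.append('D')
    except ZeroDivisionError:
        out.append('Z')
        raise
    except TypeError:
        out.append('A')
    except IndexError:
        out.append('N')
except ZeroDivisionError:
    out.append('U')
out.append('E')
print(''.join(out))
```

Execution trace: 'Z' (inner except ZeroDivisionError) → 'U' (outer except ZeroDivisionError) → 'E' (after the try/except). Output: ZUE

Answer: ZUE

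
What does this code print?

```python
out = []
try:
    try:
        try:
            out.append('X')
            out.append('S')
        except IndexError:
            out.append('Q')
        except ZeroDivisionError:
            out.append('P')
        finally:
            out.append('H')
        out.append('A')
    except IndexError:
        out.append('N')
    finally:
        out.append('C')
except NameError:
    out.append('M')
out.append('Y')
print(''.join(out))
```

Execution trace: 'X' (inner try body) → 'S' (inner try body, no exception) → 'H' (inner finally) → 'A' (try body, no exception) → 'C' (finally) → 'Y' (after the try/except). Output: XSHACY

Answer: XSHACY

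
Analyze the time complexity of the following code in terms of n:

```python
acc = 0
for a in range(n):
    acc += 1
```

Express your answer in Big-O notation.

Each loop level contributes: n. Multiplying the contributions gives O(n).

Answer: O(n)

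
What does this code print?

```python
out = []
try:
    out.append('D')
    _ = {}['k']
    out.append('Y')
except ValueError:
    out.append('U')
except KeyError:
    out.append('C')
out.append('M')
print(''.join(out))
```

Execution trace: 'D' (try body) → 'C' (except KeyError) → 'M' (after the try/except). Output: DCM

Answer: DCM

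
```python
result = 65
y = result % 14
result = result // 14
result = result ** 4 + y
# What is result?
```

Trace:
`result = 65` → result = 65
`y = result % 14` → y = 9
`result = result // 14` → result = 4
`result = result ** 4 + y` → result = 265
So result = 265

Answer: 265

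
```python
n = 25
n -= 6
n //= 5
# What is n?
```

Trace:
`n = 25` → n = 25
`n -= 6` → n = 19
`n //= 5` → n = 3
So n = 3

Answer: 3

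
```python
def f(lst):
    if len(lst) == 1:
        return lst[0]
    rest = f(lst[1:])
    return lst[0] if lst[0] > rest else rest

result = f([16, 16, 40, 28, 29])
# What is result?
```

Recursive max over [16, 16, 40, 28, 29] = 40

Answer: 40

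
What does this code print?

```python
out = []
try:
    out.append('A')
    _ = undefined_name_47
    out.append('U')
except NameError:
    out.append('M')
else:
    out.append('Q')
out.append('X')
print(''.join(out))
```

Execution trace: 'A' (try body) → 'M' (except NameError) → 'X' (after the try/except). Output: AMX

Answer: AMX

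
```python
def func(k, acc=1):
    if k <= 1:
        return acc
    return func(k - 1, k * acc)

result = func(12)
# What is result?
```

Accumulator trace (n, acc): (12, 1) -> (11, 12) -> (10, 132) -> (9, 1320) -> (8, 11880) -> (7, 95040) -> (6, 665280) -> (5, 3991680) -> (4, 19958400) -> (3, 79833600) -> (2, 239500800) -> (1, 479001600) -> return 479001600

Answer: 479001600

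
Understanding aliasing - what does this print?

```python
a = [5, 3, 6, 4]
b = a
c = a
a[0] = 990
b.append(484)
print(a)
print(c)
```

Key concept: multiple aliases.
Step by step:
`a = [5, 3, 6, 4]` → a = [5, 3, 6, 4]
`b = a` → b = [5, 3, 6, 4] (same object as a)
`c = a` → c = [5, 3, 6, 4] (same object as a, b)
`a[0] = 990` → a = [990, 3, 6, 4] (same object as b, c); b = [990, 3, 6, 4] (same object as a, c); c = [990, 3, 6, 4] (same object as a, b)
`b.append(484)` → a = [990, 3, 6, 4, 484] (same object as b, c); b = [990, 3, 6, 4, 484] (same object as a, c); c = [990, 3, 6, 4, 484] (same object as a, b)
`print(a)` → prints [990, 3, 6, 4, 484]
`print(c)` → prints [990, 3, 6, 4, 484]

Answer:
[990, 3, 6, 4, 484]
[990, 3, 6, 4, 484]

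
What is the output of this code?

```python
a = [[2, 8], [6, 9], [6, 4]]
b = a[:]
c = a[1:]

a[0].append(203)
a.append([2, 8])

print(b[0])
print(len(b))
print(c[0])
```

Key concept: slice with nested mutation.
Step by step:
`a = [[2, 8], [6, 9], [6, 4]]` → a = [[2, 8], [6, 9], [6, 4]]
`b = a[:]` → b = [[2, 8], [6, 9], [6, 4]]
`c = a[1:]` → c = [[6, 9], [6, 4]]
`a[0].append(203)` → a = [[2, 8, 203], [6, 9], [6, 4]]; b = [[2, 8, 203], [6, 9], [6, 4]]
`a.append([2, 8])` → a = [[2, 8, 203], [6, 9], [6, 4], [2, 8]]
`print(b[0])` → prints [2, 8, 203]
`print(len(b))` → prints 3
`print(c[0])` → prints [6, 9]

Answer:
[2, 8, 203]
3
[6, 9]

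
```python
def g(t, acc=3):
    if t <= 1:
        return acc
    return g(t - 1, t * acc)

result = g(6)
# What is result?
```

Accumulator trace (n, acc): (6, 3) -> (5, 18) -> (4, 90) -> (3, 360) -> (2, 1080) -> (1, 2160) -> return 2160

Answer: 2160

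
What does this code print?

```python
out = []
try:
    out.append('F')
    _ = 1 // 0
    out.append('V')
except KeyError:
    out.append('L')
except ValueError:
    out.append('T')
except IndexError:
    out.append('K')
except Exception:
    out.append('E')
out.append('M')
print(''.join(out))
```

Execution trace: 'F' (try body) → 'E' (except Exception) → 'M' (after the try/except). Output: FEM

Answer: FEM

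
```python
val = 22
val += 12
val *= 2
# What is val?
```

Trace:
`val = 22` → val = 22
`val += 12` → val = 34
`val *= 2` → val = 68
So val = 68

Answer: 68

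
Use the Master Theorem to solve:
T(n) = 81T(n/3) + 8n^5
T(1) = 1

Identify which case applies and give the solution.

a=81, b=3, f(n)=8n^5. log_3(81) = 4. Since c=5 > 4 and the regularity condition holds (81(n/3)^5 = (81/3^5)n^5 with 81/3^5 < 1), Case 3 applies: T(n) = Θ(f(n)) = O(n^5).

Answer: O(n^5) - Case 3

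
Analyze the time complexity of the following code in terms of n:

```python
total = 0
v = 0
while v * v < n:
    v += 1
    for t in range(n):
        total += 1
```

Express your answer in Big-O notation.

Each loop level contributes: √n × n. Multiplying the contributions gives O(n√n).

Answer: O(n√n)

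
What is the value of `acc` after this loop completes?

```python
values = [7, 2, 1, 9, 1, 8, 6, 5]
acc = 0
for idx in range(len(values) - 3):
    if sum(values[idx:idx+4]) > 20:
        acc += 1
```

Count windows with sum > 20
`acc` takes the values: 0 → 1

Answer: 1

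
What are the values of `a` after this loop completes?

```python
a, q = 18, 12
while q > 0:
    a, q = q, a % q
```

GCD of 18 and 12
`a` takes the values: 18 → 12 → 6

Answer: 6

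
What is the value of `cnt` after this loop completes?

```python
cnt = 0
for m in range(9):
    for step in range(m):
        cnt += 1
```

Triangle number: 0+1+2+...+8
`cnt` takes the values: 0 → 1 → 2 → 3 → 4 → 5 → 6 → 7 → 8 → 9 → 10 → 11 → 12 → 13 → 14 → 15 → 16 → 17 → 18 → 19 → 20 → 21 → 22 → 23 → 24 → 25 → 26 → 27 → 28 → 29 → 30 → 31 → 32 → 33 → 34 → 35 → 36

Answer: 36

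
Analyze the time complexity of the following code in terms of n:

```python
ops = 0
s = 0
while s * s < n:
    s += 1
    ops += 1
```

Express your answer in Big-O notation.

Each loop level contributes: √n. Multiplying the contributions gives O(√n).

Answer: O(√n)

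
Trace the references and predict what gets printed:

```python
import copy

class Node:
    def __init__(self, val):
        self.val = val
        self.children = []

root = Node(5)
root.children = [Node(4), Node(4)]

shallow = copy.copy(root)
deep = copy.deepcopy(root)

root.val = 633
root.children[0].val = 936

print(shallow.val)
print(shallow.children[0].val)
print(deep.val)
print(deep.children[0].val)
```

Key concept: deep copy with custom objects.
Step by step:
`root = Node(5)` → root = Node(val=5, children=[])
`root.children = [Node(4), Node(4)]` → root = Node(val=5, children=[Node(val=4, children=[]), Node(val=4, children=[])])
`shallow = copy.copy(root)` → shallow = Node(val=5, children=[Node(val=4, children=[]), Node(val=4, children=[])])
`deep = copy.deepcopy(root)` → deep = Node(val=5, children=[Node(val=4, children=[]), Node(val=4, children=[])])
`root.val = 633` → root = Node(val=633, children=[Node(val=4, children=[]), Node(val=4, children=[])])
`root.children[0].val = 936` → root = Node(val=633, children=[Node(val=936, children=[]), Node(val=4, children=[])]); shallow = Node(val=5, children=[Node(val=936, children=[]), Node(val=4, children=[])])
`print(shallow.val)` → prints 5
`print(shallow.children[0].val)` → prints 936
`print(deep.val)` → prints 5
`print(deep.children[0].val)` → prints 4

Answer:
5
936
5
4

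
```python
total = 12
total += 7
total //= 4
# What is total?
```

Trace:
`total = 12` → total = 12
`total += 7` → total = 19
`total //= 4` → total = 4
So total = 4

Answer: 4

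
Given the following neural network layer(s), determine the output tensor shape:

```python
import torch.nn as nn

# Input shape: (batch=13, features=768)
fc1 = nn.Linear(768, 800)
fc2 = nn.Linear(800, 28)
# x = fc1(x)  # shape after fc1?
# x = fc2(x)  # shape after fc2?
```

Input: (13, 768) -> after fc1: (13, 800) -> Output: (13, 28)

Answer: (13, 28)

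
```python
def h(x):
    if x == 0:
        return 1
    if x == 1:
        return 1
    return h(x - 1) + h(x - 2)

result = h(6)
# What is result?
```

Build up from base cases: h(0)=1, h(1)=1, h(2)=2, h(3)=3, h(4)=5, h(5)=8, h(6)=13

Answer: 13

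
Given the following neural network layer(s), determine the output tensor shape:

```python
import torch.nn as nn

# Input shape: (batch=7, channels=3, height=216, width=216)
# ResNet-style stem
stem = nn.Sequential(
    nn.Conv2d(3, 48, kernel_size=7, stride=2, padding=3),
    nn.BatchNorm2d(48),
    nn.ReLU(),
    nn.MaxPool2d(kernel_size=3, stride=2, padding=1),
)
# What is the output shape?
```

Input: (7, 3, 216, 216) -> after Conv2d 7x7 stride=2: (7, 48, 108, 108) -> Output: (7, 48, 54, 54)

Answer: (7, 48, 54, 54)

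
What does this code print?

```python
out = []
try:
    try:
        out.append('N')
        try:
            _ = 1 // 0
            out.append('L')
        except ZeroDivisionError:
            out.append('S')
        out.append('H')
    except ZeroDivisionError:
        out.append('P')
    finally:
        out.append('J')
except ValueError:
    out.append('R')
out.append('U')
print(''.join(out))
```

Execution trace: 'N' (try body) → 'S' (inner except ZeroDivisionError) → 'H' (try body, no exception) → 'J' (finally) → 'U' (after the try/except). Output: NSHJU

Answer: NSHJU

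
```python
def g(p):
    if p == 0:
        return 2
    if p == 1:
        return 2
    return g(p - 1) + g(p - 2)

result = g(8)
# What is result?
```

Build up from base cases: g(0)=2, g(1)=2, g(2)=4, g(3)=6, g(4)=10, g(5)=16, g(6)=26, ..., g(8)=68

Answer: 68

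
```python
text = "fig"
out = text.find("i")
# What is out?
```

Trace:
`text = "fig"` → text = 'fig'
`out = text.find("i")` → out = 1
So out = 1

Answer: 1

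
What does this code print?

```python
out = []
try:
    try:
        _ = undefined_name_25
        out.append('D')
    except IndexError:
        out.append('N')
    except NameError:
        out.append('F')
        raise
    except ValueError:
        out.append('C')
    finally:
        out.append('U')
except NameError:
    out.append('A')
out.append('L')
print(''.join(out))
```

Execution trace: 'F' (inner except NameError) → 'U' (inner finally) → 'A' (outer except NameError) → 'L' (after the try/except). Output: FUAL

Answer: FUAL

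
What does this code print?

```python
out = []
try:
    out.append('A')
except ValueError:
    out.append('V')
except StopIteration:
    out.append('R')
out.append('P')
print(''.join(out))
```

Execution trace: 'A' (try body, no exception) → 'P' (after the try/except). Output: AP

Answer: AP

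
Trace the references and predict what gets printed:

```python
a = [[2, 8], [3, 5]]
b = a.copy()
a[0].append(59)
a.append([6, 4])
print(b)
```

Key concept: shallow copy with nested lists.
Step by step:
`a = [[2, 8], [3, 5]]` → a = [[2, 8], [3, 5]]
`b = a.copy()` → b = [[2, 8], [3, 5]]
`a[0].append(59)` → a = [[2, 8, 59], [3, 5]]; b = [[2, 8, 59], [3, 5]]
`a.append([6, 4])` → a = [[2, 8, 59], [3, 5], [6, 4]]
`print(b)` → prints [[2, 8, 59], [3, 5]]

Answer: [[2, 8, 59], [3, 5]]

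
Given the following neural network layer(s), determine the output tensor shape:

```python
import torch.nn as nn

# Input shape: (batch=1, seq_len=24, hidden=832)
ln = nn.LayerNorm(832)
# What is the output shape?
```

Input: (1, 24, 832) -> Output: (1, 24, 832)

Answer: (1, 24, 832)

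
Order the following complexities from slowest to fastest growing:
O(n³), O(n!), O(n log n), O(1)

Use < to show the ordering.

Ordered by growth rate: O(1) < O(n log n) < O(n³) < O(n!)

Answer: O(1) < O(n log n) < O(n³) < O(n!)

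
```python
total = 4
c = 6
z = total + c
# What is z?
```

Trace:
`total = 4` → total = 4
`c = 6` → c = 6
`z = total + c` → z = 10
So z = 10

Answer: 10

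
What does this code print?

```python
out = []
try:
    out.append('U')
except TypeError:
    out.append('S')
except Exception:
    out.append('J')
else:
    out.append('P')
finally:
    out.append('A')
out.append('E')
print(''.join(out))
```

Execution trace: 'U' (try body, no exception) → 'P' (else) → 'A' (finally) → 'E' (after the try/except). Output: UPAE

Answer: UPAE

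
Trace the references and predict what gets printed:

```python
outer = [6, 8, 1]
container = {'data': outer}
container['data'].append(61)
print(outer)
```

Key concept: dict holds reference to list.
Step by step:
`outer = [6, 8, 1]` → outer = [6, 8, 1]
`container = {'data': outer}` → container = {'data': [6, 8, 1]}
`container['data'].append(61)` → outer = [6, 8, 1, 61]; container = {'data': [6, 8, 1, 61]}
`print(outer)` → prints [6, 8, 1, 61]

Answer: [6, 8, 1, 61]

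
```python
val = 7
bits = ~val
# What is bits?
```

Trace:
`val = 7` → val = 7
`bits = ~val` → bits = -8
So bits = -8

Answer: -8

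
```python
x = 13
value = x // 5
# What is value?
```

Trace:
`x = 13` → x = 13
`value = x // 5` → value = 2
So value = 2

Answer: 2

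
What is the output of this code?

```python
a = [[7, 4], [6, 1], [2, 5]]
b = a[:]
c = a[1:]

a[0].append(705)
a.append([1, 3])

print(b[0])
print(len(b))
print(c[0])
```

Key concept: slice with nested mutation.
Step by step:
`a = [[7, 4], [6, 1], [2, 5]]` → a = [[7, 4], [6, 1], [2, 5]]
`b = a[:]` → b = [[7, 4], [6, 1], [2, 5]]
`c = a[1:]` → c = [[6, 1], [2, 5]]
`a[0].append(705)` → a = [[7, 4, 705], [6, 1], [2, 5]]; b = [[7, 4, 705], [6, 1], [2, 5]]
`a.append([1, 3])` → a = [[7, 4, 705], [6, 1], [2, 5], [1, 3]]
`print(b[0])` → prints [7, 4, 705]
`print(len(b))` → prints 3
`print(c[0])` → prints [6, 1]

Answer:
[7, 4, 705]
3
[6, 1]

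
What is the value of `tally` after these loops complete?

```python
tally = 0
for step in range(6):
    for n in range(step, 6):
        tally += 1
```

Upper triangle: 6 + 5 + ... + 1
`tally` takes the values: 0 → 1 → 2 → 3 → 4 → 5 → 6 → 7 → 8 → 9 → 10 → 11 → 12 → 13 → 14 → 15 → 16 → 17 → 18 → 19 → 20 → 21

Answer: 21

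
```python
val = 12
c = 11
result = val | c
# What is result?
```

Trace:
`val = 12` → val = 12
`c = 11` → c = 11
`result = val | c` → result = 15
So result = 15

Answer: 15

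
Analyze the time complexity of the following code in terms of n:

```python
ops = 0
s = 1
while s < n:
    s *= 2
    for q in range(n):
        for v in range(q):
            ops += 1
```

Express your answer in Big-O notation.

Each loop level contributes: log n × n × n. Multiplying the contributions gives O(n^2 log n).

Answer: O(n^2 log n)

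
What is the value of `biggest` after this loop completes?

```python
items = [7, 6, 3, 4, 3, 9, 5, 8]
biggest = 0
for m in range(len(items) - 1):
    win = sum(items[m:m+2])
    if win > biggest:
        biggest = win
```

Max sum of 2-element window in [7, 6, 3, 4, 3, 9, 5, 8]
`biggest` takes the values: 0 → 13 → 14

Answer: 14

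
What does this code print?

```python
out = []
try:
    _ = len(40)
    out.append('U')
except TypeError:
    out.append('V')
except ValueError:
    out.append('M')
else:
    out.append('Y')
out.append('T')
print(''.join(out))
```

Execution trace: 'V' (except TypeError) → 'T' (after the try/except). Output: VT

Answer: VT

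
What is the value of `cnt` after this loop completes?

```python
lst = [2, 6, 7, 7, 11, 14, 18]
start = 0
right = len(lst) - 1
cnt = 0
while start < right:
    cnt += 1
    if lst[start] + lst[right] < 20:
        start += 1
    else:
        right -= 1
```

Steps to find pair summing to 20
`cnt` takes the values: 0 → 1 → 2 → 3 → 4 → 5 → 6

Answer: 6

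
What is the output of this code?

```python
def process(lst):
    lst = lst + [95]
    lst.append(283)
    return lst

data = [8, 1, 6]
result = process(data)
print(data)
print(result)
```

Key concept: rebinding parameter vs mutation.
Step by step:
`data = [8, 1, 6]` → data = [8, 1, 6]
`result = process(data)` → result = [8, 1, 6, 95, 283]
`print(data)` → prints [8, 1, 6]
`print(result)` → prints [8, 1, 6, 95, 283]

Answer:
[8, 1, 6]
[8, 1, 6, 95, 283]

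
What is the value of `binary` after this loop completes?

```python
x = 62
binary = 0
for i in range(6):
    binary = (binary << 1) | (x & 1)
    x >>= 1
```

Reverse lowest 6 bits of 62
`binary` takes the values: 0 → 1 → 3 → 7 → 15 → 31

Answer: 31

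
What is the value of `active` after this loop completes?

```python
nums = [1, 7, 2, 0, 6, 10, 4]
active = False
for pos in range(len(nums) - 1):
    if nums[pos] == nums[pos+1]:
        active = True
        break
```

Check consecutive duplicates in [1, 7, 2, 0, 6, 10, 4]
`active` takes the values: False

Answer: False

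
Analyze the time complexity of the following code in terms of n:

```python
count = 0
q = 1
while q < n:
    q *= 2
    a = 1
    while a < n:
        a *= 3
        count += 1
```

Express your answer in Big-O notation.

Each loop level contributes: log n × log n. Multiplying the contributions gives O(log² n).

Answer: O(log² n)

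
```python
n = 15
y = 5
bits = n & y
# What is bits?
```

Trace:
`n = 15` → n = 15
`y = 5` → y = 5
`bits = n & y` → bits = 5
So bits = 5

Answer: 5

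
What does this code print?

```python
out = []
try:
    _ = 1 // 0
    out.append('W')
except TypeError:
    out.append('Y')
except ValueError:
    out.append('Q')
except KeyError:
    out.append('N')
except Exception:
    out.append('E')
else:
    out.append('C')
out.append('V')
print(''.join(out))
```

Execution trace: 'E' (except Exception) → 'V' (after the try/except). Output: EV

Answer: EV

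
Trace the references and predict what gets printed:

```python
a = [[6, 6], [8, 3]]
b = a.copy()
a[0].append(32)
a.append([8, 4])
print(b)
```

Key concept: shallow copy with nested lists.
Step by step:
`a = [[6, 6], [8, 3]]` → a = [[6, 6], [8, 3]]
`b = a.copy()` → b = [[6, 6], [8, 3]]
`a[0].append(32)` → a = [[6, 6, 32], [8, 3]]; b = [[6, 6, 32], [8, 3]]
`a.append([8, 4])` → a = [[6, 6, 32], [8, 3], [8, 4]]
`print(b)` → prints [[6, 6, 32], [8, 3]]

Answer: [[6, 6, 32], [8, 3]]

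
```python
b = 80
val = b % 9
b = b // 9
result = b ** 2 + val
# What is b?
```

Trace:
`b = 80` → b = 80
`val = b % 9` → val = 8
`b = b // 9` → b = 8
`result = b ** 2 + val` → result = 72
So b = 8

Answer: 8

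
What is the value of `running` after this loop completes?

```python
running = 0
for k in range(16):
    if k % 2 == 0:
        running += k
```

Sum of even numbers 0 to 15
`running` takes the values: 0 → 2 → 6 → 12 → 20 → 30 → 42 → 56

Answer: 56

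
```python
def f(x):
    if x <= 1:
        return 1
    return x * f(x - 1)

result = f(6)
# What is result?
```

f(6) = 6 * 5 * 4 * 3 * 2 * 1 = 720

Answer: 720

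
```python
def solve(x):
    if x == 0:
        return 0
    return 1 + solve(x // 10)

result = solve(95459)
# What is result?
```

Count of digits of 95459: 5

Answer: 5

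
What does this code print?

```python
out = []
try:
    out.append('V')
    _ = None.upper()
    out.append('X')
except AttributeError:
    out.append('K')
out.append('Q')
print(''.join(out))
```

Execution trace: 'V' (try body) → 'K' (except AttributeError) → 'Q' (after the try/except). Output: VKQ

Answer: VKQ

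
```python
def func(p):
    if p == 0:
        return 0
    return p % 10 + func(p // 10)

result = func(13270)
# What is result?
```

Sum of digits of 13270: 0 + 7 + 2 + 3 + 1 = 13

Answer: 13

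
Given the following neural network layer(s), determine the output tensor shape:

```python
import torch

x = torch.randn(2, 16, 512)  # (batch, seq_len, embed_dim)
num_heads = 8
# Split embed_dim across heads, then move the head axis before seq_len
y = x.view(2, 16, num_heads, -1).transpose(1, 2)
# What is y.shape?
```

Input: (2, 16, 512) -> head_dim = 512 // 8 = 64; after view: (2, 16, 8, 64) -> after transpose(1, 2): (2, 8, 16, 64) -> Output: (2, 8, 16, 64)

Answer: (2, 8, 16, 64)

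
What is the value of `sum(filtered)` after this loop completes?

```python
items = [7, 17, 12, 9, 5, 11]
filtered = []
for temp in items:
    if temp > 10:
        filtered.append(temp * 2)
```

Sum of doubled values > 10
`filtered` takes the values: [] → [34] → [34, 24] → [34, 24, 22]
So `sum(filtered)` = 80

Answer: 80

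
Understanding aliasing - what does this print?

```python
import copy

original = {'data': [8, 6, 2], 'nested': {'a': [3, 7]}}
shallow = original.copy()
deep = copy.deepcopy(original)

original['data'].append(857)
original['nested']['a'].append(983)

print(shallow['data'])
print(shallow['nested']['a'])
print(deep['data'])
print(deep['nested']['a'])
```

Key concept: comparing shallow vs deep copy.
Step by step:
`original = {'data': [8, 6, 2], 'nested': {'a': [3, 7]}}` → original = {'data': [8, 6, 2], 'nested': {'a': [3, 7]}}
`shallow = original.copy()` → shallow = {'data': [8, 6, 2], 'nested': {'a': [3, 7]}}
`deep = copy.deepcopy(original)` → deep = {'data': [8, 6, 2], 'nested': {'a': [3, 7]}}
`original['data'].append(857)` → original = {'data': [8, 6, 2, 857], 'nested': {'a': [3, 7]}}; shallow = {'data': [8, 6, 2, 857], 'nested': {'a': [3, 7]}}
`original['nested']['a'].append(983)` → original = {'data': [8, 6, 2, 857], 'nested': {'a': [3, 7, 983]}}; shallow = {'data': [8, 6, 2, 857], 'nested': {'a': [3, 7, 983]}}
`print(shallow['data'])` → prints [8, 6, 2, 857]
`print(shallow['nested']['a'])` → prints [3, 7, 983]
`print(deep['data'])` → prints [8, 6, 2]
`print(deep['nested']['a'])` → prints [3, 7]

Answer:
[8, 6, 2, 857]
[3, 7, 983]
[8, 6, 2]
[3, 7]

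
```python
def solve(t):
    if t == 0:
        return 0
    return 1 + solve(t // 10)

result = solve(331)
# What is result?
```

Count of digits of 331: 3

Answer: 3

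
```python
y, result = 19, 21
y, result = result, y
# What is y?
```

Trace:
`y, result = 19, 21` → y = 19; result = 21
`y, result = result, y` → y = 21; result = 19
So y = 21

Answer: 21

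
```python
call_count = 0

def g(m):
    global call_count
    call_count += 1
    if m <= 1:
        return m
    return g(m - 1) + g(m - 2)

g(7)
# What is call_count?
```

Calls(m) = 1 + Calls(m-1) + Calls(m-2); Calls(0)=Calls(1)=1. For m=7 this gives 41.

Answer: 41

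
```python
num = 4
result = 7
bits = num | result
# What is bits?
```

Trace:
`num = 4` → num = 4
`result = 7` → result = 7
`bits = num | result` → bits = 7
So bits = 7

Answer: 7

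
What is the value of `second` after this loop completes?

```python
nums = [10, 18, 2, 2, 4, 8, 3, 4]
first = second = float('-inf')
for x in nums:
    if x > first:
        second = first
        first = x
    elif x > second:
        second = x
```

Second largest (with repeats) in [10, 18, 2, 2, 4, 8, 3, 4]
`second` takes the values: -inf → 10

Answer: 10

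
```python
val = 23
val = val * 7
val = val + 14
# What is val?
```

Trace:
`val = 23` → val = 23
`val = val * 7` → val = 161
`val = val + 14` → val = 175
So val = 175

Answer: 175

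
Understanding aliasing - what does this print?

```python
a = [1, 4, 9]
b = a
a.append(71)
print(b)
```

Key concept: basic list aliasing.
Step by step:
`a = [1, 4, 9]` → a = [1, 4, 9]
`b = a` → b = [1, 4, 9] (same object as a)
`a.append(71)` → a = [1, 4, 9, 71] (same object as b); b = [1, 4, 9, 71] (same object as a)
`print(b)` → prints [1, 4, 9, 71]

Answer: [1, 4, 9, 71]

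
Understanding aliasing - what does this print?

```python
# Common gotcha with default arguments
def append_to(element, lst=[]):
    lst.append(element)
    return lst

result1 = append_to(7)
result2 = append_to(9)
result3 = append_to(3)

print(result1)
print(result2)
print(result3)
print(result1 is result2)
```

Key concept: mutable default argument gotcha.
Step by step:
`result1 = append_to(7)` → result1 = [7]
`result2 = append_to(9)` → result1 = [7, 9] (same object as result2); result2 = [7, 9] (same object as result1)
`result3 = append_to(3)` → result1 = [7, 9, 3] (same object as result2, result3); result2 = [7, 9, 3] (same object as result1, result3); result3 = [7, 9, 3] (same object as result1, result2)
`print(result1)` → prints [7, 9, 3]
`print(result2)` → prints [7, 9, 3]
`print(result3)` → prints [7, 9, 3]
`print(result1 is result2)` → prints True

Answer:
[7, 9, 3]
[7, 9, 3]
[7, 9, 3]
True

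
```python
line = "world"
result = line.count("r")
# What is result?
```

Trace:
`line = "world"` → line = 'world'
`result = line.count("r")` → result = 1
So result = 1

Answer: 1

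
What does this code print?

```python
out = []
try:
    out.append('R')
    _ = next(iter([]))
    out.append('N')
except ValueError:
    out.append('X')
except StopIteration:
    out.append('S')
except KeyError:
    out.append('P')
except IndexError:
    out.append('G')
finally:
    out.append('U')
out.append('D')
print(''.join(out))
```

Execution trace: 'R' (try body) → 'S' (except StopIteration) → 'U' (finally) → 'D' (after the try/except). Output: RSUD

Answer: RSUD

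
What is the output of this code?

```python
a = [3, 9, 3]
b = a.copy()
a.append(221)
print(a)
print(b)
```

Key concept: list.copy() creates independent copy.
Step by step:
`a = [3, 9, 3]` → a = [3, 9, 3]
`b = a.copy()` → b = [3, 9, 3]
`a.append(221)` → a = [3, 9, 3, 221]
`print(a)` → prints [3, 9, 3, 221]
`print(b)` → prints [3, 9, 3]

Answer:
[3, 9, 3, 221]
[3, 9, 3]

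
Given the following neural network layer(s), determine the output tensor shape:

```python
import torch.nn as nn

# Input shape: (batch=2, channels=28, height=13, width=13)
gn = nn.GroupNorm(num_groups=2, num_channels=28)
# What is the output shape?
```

Input: (2, 28, 13, 13) -> Output: (2, 28, 13, 13)

Answer: (2, 28, 13, 13)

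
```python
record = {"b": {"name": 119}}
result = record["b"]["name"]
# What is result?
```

Trace:
`record = {"b": {"name": 119}}` → record = {'b': {'name': 119}}
`result = record["b"]["name"]` → result = 119
So result = 119

Answer: 119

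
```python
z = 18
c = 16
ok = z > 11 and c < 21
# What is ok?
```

Trace:
`z = 18` → z = 18
`c = 16` → c = 16
`ok = z > 11 and c < 21` → ok = True
So ok = True

Answer: True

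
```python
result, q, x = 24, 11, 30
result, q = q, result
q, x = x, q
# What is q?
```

Trace:
`result, q, x = 24, 11, 30` → result = 24; q = 11; x = 30
`result, q = q, result` → result = 11; q = 24
`q, x = x, q` → q = 30; x = 24
So q = 30

Answer: 30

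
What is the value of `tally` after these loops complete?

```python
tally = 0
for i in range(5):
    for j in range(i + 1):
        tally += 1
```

Triangle: 1 + 2 + ... + 5
`tally` takes the values: 0 → 1 → 2 → 3 → 4 → 5 → 6 → 7 → 8 → 9 → 10 → 11 → 12 → 13 → 14 → 15

Answer: 15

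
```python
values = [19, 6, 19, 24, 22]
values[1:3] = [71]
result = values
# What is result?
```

Trace:
`values = [19, 6, 19, 24, 22]` → values = [19, 6, 19, 24, 22]
`values[1:3] = [71]` → values = [19, 71, 24, 22]
`result = values` → result = [19, 71, 24, 22]
So result = [19, 71, 24, 22]

Answer: [19, 71, 24, 22]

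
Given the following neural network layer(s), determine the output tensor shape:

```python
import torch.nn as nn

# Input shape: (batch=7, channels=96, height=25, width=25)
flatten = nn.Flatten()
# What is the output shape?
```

Input: (7, 96, 25, 25) -> Output: (7, 60000)

Answer: (7, 60000)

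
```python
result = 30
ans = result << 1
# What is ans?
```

Trace:
`result = 30` → result = 30
`ans = result << 1` → ans = 60
So ans = 60

Answer: 60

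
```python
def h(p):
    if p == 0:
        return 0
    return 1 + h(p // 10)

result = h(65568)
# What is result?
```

Count of digits of 65568: 5

Answer: 5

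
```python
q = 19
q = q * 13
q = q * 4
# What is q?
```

Trace:
`q = 19` → q = 19
`q = q * 13` → q = 247
`q = q * 4` → q = 988
So q = 988

Answer: 988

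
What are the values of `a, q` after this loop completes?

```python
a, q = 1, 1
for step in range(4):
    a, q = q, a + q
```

Fibonacci: after 4 iterations
`a, q` takes the values: (1, 1) → (1, 2) → (2, 3) → (3, 5) → (5, 8)

Answer: 5, 8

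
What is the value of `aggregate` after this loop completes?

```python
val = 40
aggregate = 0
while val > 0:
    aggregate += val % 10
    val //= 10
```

Sum digits of 40
`aggregate` takes the values: 0 → 4

Answer: 4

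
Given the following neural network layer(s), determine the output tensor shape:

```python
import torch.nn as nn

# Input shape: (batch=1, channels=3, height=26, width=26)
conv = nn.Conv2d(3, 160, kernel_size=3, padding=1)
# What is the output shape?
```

Input: (1, 3, 26, 26) -> Output: (1, 160, 26, 26)

Answer: (1, 160, 26, 26)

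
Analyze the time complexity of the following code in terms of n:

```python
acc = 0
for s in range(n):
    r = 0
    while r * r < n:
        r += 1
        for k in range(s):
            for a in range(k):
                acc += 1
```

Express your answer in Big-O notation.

Each loop level contributes: n × √n × n × n. Multiplying the contributions gives O(n^3√n).

Answer: O(n^3√n)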